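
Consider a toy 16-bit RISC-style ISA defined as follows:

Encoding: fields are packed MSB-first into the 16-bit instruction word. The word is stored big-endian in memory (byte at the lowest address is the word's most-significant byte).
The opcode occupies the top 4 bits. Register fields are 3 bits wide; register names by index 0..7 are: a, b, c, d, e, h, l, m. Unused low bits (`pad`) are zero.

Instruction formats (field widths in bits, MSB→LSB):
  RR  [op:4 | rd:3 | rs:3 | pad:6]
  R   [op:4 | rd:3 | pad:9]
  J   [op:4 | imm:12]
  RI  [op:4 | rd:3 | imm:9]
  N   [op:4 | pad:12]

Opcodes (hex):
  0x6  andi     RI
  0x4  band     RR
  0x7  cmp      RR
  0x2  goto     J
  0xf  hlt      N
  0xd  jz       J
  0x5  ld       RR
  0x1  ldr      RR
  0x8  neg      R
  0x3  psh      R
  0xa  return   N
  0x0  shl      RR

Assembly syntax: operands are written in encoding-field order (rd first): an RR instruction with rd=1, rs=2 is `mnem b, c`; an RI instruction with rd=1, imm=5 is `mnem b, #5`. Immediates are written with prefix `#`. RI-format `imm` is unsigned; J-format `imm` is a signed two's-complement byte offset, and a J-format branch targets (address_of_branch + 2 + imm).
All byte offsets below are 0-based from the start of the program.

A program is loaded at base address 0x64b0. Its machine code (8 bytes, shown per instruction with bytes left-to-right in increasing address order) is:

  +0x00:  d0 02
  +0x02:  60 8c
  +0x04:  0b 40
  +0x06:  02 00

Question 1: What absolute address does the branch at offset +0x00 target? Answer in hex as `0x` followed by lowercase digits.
off 0x00: read d0 02 as big → 0xd002
  opcode bits[15:12]=0xd: jz/J
  imm: (w>>0)&0xfff=0x2 → #2
  target = base 0x64b0 + off 0x00 + 2 + imm 2 = 0x64b4

0x64b4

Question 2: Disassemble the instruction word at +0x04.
shl h, h

@+04  big-endian(0b 40) = 0x0b40
  opcode bits[15:12]=0x0: shl/RR
  [11:9] rd=5 = h
  [8:6] rs=5 = h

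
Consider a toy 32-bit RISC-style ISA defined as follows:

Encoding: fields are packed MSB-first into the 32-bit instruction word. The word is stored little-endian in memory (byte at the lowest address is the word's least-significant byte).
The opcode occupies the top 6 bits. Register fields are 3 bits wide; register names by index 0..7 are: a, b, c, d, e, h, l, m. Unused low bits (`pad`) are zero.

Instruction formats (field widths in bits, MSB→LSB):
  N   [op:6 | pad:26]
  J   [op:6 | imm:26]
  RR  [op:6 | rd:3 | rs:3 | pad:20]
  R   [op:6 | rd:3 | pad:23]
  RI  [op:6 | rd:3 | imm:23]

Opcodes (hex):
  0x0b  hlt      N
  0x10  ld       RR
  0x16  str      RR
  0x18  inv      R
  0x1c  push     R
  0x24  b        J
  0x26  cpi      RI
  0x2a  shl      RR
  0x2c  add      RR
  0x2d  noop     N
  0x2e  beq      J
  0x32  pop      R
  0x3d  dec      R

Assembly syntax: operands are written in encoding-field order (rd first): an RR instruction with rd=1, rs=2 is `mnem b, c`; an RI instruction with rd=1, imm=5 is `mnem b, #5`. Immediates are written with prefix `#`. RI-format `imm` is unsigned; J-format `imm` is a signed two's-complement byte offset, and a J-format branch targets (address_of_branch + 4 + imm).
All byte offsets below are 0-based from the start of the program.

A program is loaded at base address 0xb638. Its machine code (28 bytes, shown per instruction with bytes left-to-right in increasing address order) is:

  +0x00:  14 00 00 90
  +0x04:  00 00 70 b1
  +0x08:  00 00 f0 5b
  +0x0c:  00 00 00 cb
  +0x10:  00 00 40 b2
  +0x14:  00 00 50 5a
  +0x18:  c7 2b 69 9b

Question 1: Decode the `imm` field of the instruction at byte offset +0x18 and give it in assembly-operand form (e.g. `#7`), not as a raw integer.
#6892487

+0x18: c7 2b 69 9b ⇒ word 0x9b692bc7 (little)
  op=0x9b692bc7>>26=0x26 ⇒ cpi (RI)
  rd@[25:23]=0x6 ⇒ l
  imm@[22:0]=0x692bc7 ⇒ #6892487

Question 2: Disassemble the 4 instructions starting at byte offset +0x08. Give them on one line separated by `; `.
+0x08: 00 00 f0 5b ⇒ word 0x5bf00000 (little)
  top 6b → 0x16 → str [RR]
  rd@[25:23]=0x7 ⇒ m
  rs@[22:20]=0x7 ⇒ m
+0x0c: 00 00 00 cb ⇒ word 0xcb000000 (little)
  top 6b → 0x32 → pop [R]
  rd@[25:23]=0x6 ⇒ l
+0x10: 00 00 40 b2 ⇒ word 0xb2400000 (little)
  top 6b → 0x2c → add [RR]
  rd@[25:23]=0x4 ⇒ e
  rs@[22:20]=0x4 ⇒ e
+0x14: 00 00 50 5a ⇒ word 0x5a500000 (little)
  top 6b → 0x16 → str [RR]
  rd@[25:23]=0x4 ⇒ e
  rs@[22:20]=0x5 ⇒ h

str m, m; pop l; add e, e; str e, h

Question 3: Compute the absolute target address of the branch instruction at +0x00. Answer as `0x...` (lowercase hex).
0xb650

[00] 14 00 00 90 → 0x90000014
  top 6b → 0x24 → b [J]
  [25:0] imm=20 = #20
  target = base 0xb638 + off 0x00 + 4 + imm 20 = 0xb650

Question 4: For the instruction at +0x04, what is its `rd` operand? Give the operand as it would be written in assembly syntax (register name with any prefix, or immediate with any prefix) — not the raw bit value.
c

@+04  little-endian(00 00 70 b1) = 0xb1700000
  op=0xb1700000>>26=0x2c ⇒ add (RR)
  [25:23] rd=2 = c
  [22:20] rs=7 = m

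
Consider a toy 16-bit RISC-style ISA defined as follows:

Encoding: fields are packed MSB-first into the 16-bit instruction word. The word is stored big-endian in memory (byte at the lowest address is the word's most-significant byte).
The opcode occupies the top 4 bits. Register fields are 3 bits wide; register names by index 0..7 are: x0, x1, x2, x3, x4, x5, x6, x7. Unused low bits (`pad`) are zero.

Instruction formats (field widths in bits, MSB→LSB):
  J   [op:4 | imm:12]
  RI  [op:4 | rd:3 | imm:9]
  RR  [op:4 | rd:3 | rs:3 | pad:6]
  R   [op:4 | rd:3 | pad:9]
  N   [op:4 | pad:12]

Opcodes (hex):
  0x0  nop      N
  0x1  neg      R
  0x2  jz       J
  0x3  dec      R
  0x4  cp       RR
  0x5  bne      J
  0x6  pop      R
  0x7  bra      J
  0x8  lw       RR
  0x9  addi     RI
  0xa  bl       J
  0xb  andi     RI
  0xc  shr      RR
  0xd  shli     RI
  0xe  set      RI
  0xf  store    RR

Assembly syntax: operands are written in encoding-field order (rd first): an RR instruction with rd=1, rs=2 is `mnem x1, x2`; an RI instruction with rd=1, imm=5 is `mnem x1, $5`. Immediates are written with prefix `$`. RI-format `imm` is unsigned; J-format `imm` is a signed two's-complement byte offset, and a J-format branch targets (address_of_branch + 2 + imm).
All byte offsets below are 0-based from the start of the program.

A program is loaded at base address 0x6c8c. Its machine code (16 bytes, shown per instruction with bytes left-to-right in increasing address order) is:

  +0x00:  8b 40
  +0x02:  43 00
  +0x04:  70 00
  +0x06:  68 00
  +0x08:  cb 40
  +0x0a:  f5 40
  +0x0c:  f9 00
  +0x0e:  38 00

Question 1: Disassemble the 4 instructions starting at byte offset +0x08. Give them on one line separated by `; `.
shr x5, x5; store x2, x5; store x4, x4; dec x4

+0x08: cb 40 ⇒ word 0xcb40 (big)
  top 4b → 0xc → shr [RR]
  rd: (w>>9)&0x7=0x5 → x5
  rs: (w>>6)&0x7=0x5 → x5
+0x0a: f5 40 ⇒ word 0xf540 (big)
  top 4b → 0xf → store [RR]
  rd: (w>>9)&0x7=0x2 → x2
  rs: (w>>6)&0x7=0x5 → x5
+0x0c: f9 00 ⇒ word 0xf900 (big)
  top 4b → 0xf → store [RR]
  rd: (w>>9)&0x7=0x4 → x4
  rs: (w>>6)&0x7=0x4 → x4
+0x0e: 38 00 ⇒ word 0x3800 (big)
  top 4b → 0x3 → dec [R]
  rd: (w>>9)&0x7=0x4 → x4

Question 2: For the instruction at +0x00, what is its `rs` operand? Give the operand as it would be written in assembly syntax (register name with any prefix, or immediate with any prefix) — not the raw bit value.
@+00  big-endian(8b 40) = 0x8b40
  top 4b → 0x8 → lw [RR]
  rd: (w>>9)&0x7=0x5 → x5
  rs: (w>>6)&0x7=0x5 → x5

x5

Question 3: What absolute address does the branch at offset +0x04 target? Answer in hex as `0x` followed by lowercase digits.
@+04  big-endian(70 00) = 0x7000
  op=0x7000>>12=0x7 ⇒ bra (J)
  [11:0] imm=0 = $0
  target = base 0x6c8c + off 0x04 + 2 + imm 0 = 0x6c92

0x6c92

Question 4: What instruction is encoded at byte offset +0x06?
pop x4

+0x06: 68 00 ⇒ word 0x6800 (big)
  opcode bits[15:12]=0x6: pop/R
  rd: (w>>9)&0x7=0x4 → x4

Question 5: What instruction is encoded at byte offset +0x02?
[02] 43 00 → 0x4300
  opcode bits[15:12]=0x4: cp/RR
  rd: (w>>9)&0x7=0x1 → x1
  rs: (w>>6)&0x7=0x4 → x4

cp x1, x4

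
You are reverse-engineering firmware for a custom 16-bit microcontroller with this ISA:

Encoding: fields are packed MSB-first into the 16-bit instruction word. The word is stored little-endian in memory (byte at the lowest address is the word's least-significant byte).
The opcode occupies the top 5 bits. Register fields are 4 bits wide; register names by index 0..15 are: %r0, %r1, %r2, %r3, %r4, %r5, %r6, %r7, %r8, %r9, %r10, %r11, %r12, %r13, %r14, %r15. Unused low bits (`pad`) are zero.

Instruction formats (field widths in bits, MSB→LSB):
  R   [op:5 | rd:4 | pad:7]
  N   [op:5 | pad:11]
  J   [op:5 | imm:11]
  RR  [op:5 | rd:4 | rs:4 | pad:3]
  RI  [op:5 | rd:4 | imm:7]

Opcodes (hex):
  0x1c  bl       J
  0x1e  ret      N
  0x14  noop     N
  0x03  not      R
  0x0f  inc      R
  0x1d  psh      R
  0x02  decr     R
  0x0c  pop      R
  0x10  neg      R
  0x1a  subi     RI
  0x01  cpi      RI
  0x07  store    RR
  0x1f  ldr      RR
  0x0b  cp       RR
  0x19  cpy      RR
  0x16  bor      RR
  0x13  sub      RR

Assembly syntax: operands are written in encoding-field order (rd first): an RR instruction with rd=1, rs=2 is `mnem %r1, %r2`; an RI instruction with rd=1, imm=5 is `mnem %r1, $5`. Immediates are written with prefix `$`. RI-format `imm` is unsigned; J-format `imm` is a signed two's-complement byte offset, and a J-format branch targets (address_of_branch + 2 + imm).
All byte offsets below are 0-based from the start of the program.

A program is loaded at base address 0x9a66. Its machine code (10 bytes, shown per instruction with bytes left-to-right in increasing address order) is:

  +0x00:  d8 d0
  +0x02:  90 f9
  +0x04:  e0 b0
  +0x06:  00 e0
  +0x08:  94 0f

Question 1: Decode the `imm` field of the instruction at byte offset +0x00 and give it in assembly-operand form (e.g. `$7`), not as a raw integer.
$88

+0x00: d8 d0 ⇒ word 0xd0d8 (little)
  opcode bits[15:11]=0x1a: subi/RI
  rd: (w>>7)&0xf=0x1 → %r1
  imm: (w>>0)&0x7f=0x58 → $88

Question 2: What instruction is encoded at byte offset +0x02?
+0x02: 90 f9 ⇒ word 0xf990 (little)
  op=0xf990>>11=0x1f ⇒ ldr (RR)
  rd@[10:7]=0x3 ⇒ %r3
  rs@[6:3]=0x2 ⇒ %r2

ldr %r3, %r2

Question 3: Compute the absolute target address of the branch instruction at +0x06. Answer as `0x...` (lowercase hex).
@+06  little-endian(00 e0) = 0xe000
  op=0xe000>>11=0x1c ⇒ bl (J)
  imm: (w>>0)&0x7ff=0x0 → $0
  target = base 0x9a66 + off 0x06 + 2 + imm 0 = 0x9a6e

0x9a6e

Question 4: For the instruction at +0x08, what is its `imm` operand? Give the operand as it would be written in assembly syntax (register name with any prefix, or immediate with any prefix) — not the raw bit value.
$20

+0x08: 94 0f ⇒ word 0x0f94 (little)
  top 5b → 0x1 → cpi [RI]
  [10:7] rd=15 = %r15
  [6:0] imm=20 = $20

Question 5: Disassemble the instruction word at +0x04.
+0x04: e0 b0 ⇒ word 0xb0e0 (little)
  opcode bits[15:11]=0x16: bor/RR
  [10:7] rd=1 = %r1
  [6:3] rs=12 = %r12

bor %r1, %r12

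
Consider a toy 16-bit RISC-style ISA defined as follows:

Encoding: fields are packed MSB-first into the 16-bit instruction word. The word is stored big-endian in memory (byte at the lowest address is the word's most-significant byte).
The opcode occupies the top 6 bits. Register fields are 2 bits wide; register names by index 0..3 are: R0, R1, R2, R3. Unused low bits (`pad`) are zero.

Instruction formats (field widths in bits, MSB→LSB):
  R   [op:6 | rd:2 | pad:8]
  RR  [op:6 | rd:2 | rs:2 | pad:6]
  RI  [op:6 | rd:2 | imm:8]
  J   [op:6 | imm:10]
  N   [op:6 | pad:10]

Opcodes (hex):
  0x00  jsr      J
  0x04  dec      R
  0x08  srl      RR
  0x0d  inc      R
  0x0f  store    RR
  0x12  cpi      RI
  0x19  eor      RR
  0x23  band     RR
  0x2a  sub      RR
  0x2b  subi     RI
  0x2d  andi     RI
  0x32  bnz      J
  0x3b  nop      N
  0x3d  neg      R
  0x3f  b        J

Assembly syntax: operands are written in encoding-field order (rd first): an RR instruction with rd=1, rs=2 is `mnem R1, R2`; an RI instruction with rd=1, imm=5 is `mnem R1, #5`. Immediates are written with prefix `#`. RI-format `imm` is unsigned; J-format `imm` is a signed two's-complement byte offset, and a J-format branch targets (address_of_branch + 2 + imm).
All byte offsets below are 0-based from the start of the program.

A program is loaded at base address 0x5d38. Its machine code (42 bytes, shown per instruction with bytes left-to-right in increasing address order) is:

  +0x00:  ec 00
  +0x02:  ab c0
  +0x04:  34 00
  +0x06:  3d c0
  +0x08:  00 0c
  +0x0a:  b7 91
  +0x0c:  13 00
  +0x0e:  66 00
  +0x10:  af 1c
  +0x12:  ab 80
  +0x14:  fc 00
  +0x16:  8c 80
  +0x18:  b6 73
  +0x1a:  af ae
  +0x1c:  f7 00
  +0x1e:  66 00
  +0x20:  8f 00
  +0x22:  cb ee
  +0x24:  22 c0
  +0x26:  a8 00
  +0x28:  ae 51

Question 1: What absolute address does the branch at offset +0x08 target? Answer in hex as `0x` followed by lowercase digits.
off 0x08: read 00 0c as big → 0x000c
  op=0x000c>>10=0x0 ⇒ jsr (J)
  imm: (w>>0)&0x3ff=0xc → #12
  target = base 0x5d38 + off 0x08 + 2 + imm 12 = 0x5d4e

0x5d4e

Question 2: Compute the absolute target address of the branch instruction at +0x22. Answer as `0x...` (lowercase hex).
+0x22: cb ee ⇒ word 0xcbee (big)
  opcode bits[15:10]=0x32: bnz/J
  [9:0] imm=1006 (s10→-18) = #-18
  target = base 0x5d38 + off 0x22 + 2 + imm -18 = 0x5d4a

0x5d4a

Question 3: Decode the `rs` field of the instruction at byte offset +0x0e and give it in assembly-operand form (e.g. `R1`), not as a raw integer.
+0x0e: 66 00 ⇒ word 0x6600 (big)
  op=0x6600>>10=0x19 ⇒ eor (RR)
  rd@[9:8]=0x2 ⇒ R2
  rs@[7:6]=0x0 ⇒ R0

R0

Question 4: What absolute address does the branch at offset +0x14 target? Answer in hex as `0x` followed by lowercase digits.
0x5d4e

off 0x14: read fc 00 as big → 0xfc00
  op=0xfc00>>10=0x3f ⇒ b (J)
  imm@[9:0]=0x0 ⇒ #0
  target = base 0x5d38 + off 0x14 + 2 + imm 0 = 0x5d4e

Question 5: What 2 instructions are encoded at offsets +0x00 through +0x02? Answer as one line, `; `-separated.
@+00  big-endian(ec 00) = 0xec00
  top 6b → 0x3b → nop [N]
@+02  big-endian(ab c0) = 0xabc0
  top 6b → 0x2a → sub [RR]
  [9:8] rd=3 = R3
  [7:6] rs=3 = R3

nop; sub R3, R3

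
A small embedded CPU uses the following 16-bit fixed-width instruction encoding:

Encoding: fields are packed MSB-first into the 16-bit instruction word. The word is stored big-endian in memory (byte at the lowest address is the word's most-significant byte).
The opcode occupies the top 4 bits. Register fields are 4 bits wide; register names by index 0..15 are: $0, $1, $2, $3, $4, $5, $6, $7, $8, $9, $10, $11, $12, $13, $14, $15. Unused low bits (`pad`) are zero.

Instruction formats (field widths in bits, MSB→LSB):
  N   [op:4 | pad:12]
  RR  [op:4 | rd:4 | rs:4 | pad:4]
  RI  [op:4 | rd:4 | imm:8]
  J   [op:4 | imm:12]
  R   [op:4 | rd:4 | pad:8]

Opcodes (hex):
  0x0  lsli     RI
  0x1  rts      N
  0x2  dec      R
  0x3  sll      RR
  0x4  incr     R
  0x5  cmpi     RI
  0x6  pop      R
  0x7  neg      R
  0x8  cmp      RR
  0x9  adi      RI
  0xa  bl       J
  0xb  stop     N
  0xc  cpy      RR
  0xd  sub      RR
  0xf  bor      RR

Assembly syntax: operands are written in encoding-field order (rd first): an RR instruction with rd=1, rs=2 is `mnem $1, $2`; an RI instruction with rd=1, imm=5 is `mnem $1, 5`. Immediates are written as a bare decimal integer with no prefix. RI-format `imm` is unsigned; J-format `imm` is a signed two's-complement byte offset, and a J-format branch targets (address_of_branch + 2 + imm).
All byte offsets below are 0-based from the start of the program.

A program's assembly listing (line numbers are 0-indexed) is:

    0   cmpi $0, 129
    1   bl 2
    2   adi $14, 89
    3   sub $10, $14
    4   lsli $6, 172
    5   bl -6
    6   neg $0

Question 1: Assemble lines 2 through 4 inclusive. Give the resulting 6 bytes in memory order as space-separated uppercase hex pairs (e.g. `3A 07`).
L2: adi op=0x9:4|rd=14:4|imm=89:8 ⇒ 0x9e59 ⇒ big 9e 59
L3: sub op=0xd:4|rd=10:4|rs=14:4|pad=0:4 ⇒ 0xdae0 ⇒ big da e0
L4: lsli op=0x0:4|rd=6:4|imm=172:8 ⇒ 0x06ac ⇒ big 06 ac

9E 59 DA E0 06 AC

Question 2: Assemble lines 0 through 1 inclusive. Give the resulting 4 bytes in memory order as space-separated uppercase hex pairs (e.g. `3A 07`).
50 81 A0 02

L0: cmpi op=0x5:4|rd=0:4|imm=129:8 ⇒ 0x5081 ⇒ big 50 81
L1: bl op=0xa:4|imm=2:12 ⇒ 0xa002 ⇒ big a0 02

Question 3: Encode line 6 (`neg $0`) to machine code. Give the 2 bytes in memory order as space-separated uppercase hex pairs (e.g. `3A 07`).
line 6 (neg): pack op=0x7:4|rd=0:4|pad=0:8 = 0x7000; big→ 70 00

70 00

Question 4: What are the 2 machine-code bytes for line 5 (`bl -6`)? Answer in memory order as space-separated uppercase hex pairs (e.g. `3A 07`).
AF FA

L5: bl op=0xa:4|imm=-6:12 ⇒ 0xaffa ⇒ big af fa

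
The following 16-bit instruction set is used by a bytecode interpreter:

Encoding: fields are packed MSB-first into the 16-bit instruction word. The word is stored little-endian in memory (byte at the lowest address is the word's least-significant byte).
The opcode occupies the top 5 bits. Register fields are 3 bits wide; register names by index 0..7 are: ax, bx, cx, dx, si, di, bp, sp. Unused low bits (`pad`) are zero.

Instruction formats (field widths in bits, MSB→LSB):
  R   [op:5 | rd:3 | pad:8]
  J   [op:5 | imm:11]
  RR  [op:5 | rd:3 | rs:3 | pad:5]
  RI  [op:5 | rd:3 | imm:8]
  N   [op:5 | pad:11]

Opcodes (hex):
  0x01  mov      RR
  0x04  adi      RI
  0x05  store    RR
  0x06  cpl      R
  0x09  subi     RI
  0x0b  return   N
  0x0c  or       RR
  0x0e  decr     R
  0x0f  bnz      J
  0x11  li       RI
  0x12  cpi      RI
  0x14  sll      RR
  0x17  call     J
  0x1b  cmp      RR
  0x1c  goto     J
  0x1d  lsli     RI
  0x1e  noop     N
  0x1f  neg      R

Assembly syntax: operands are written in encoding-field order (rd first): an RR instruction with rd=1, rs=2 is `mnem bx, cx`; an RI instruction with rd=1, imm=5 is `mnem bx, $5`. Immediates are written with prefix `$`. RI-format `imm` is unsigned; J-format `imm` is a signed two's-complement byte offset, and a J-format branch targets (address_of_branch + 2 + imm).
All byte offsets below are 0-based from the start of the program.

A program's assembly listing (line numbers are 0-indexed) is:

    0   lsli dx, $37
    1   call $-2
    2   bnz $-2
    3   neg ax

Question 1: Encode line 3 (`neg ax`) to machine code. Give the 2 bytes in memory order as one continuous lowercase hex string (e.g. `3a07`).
00f8

line 3 (neg): pack op=0x1f:5|rd=0:3|pad=0:8 = 0xf800; little→ 00 f8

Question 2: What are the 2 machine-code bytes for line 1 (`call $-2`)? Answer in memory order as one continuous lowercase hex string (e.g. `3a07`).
1. call fields op=0x17:5|imm=-2:11 → word bffeh → fe bf

febf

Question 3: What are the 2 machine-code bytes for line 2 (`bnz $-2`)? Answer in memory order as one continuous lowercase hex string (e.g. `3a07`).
fe7f

2. bnz fields op=0xf:5|imm=-2:11 → word 7ffeh → fe 7f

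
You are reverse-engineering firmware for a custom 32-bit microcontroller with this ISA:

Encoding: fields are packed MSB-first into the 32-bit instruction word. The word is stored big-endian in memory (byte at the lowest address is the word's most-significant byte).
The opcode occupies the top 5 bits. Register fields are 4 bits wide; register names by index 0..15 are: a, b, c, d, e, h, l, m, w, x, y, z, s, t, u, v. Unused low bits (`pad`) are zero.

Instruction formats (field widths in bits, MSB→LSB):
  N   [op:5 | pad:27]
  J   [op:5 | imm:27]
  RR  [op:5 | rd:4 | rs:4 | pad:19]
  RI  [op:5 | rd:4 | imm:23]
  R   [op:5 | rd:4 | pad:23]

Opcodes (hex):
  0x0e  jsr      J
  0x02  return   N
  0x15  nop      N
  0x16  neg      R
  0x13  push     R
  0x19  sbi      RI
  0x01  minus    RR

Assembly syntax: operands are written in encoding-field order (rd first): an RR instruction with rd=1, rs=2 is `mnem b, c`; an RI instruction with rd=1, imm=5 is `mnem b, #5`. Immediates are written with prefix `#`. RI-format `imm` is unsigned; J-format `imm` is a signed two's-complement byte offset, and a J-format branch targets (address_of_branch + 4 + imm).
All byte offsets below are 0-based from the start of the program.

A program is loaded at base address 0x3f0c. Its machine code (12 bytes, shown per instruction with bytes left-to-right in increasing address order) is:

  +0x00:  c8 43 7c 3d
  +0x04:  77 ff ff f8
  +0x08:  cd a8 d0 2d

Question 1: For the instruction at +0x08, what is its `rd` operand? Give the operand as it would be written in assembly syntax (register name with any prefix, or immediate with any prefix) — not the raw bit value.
z

@+08  big-endian(cd a8 d0 2d) = 0xcda8d02d
  top 5b → 0x19 → sbi [RI]
  rd: (w>>23)&0xf=0xb → z
  imm: (w>>0)&0x7fffff=0x28d02d → #2674733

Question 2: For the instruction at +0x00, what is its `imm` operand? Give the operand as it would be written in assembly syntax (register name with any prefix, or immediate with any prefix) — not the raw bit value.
+0x00: c8 43 7c 3d ⇒ word 0xc8437c3d (big)
  top 5b → 0x19 → sbi [RI]
  [26:23] rd=0 = a
  [22:0] imm=4422717 = #4422717

#4422717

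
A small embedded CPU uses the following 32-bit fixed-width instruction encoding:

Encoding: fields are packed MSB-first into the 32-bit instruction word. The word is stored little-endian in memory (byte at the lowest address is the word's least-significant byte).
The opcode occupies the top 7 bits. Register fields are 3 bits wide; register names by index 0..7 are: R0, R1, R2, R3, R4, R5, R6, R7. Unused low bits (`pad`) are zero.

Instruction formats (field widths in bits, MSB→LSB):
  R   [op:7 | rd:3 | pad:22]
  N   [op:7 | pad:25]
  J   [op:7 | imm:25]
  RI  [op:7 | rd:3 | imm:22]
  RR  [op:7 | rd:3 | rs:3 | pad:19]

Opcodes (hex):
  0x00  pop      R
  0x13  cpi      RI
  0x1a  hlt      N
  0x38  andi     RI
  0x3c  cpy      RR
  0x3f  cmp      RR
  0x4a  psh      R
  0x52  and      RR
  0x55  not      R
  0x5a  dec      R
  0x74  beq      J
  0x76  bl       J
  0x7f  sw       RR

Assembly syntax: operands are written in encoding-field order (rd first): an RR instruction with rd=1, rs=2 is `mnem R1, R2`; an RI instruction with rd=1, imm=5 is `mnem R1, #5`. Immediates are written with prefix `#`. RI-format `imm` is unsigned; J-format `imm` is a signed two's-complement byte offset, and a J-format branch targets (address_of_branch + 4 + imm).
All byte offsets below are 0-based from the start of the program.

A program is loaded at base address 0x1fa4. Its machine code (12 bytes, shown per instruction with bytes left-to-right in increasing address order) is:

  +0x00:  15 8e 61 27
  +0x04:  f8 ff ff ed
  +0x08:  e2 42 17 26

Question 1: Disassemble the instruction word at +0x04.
bl #-8

@+04  little-endian(f8 ff ff ed) = 0xedfffff8
  top 7b → 0x76 → bl [J]
  [24:0] imm=33554424 (s25→-8) = #-8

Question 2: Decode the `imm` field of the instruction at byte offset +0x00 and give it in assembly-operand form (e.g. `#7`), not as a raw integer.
#2199061

+0x00: 15 8e 61 27 ⇒ word 0x27618e15 (little)
  opcode bits[31:25]=0x13: cpi/RI
  [24:22] rd=5 = R5
  [21:0] imm=2199061 = #2199061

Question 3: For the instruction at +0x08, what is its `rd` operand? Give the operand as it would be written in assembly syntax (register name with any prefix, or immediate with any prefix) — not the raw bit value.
R0

off 0x08: read e2 42 17 26 as little → 0x261742e2
  top 7b → 0x13 → cpi [RI]
  rd: (w>>22)&0x7=0x0 → R0
  imm: (w>>0)&0x3fffff=0x1742e2 → #1524450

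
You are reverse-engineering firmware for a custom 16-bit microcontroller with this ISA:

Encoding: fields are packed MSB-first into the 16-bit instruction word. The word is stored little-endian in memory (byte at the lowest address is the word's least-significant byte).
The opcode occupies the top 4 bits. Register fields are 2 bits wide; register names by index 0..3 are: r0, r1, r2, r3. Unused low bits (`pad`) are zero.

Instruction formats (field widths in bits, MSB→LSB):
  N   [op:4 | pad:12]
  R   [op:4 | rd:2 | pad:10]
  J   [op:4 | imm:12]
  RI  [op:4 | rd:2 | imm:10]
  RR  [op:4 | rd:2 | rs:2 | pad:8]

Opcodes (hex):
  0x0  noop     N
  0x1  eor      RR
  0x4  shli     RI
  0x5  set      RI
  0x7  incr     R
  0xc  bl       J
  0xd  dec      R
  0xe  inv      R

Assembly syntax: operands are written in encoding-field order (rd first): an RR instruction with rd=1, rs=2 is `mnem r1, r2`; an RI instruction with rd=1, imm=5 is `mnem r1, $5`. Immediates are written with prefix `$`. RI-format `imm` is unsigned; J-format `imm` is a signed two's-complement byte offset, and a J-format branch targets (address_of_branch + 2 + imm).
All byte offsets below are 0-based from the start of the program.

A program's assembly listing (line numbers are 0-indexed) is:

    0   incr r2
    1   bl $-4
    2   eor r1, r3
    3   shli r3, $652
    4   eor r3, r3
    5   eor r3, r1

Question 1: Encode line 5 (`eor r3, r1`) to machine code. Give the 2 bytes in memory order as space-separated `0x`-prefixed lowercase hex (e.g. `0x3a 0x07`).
0x00 0x1d

5. eor fields op=0x1:4|rd=3:2|rs=1:2|pad=0:8 → word 1d00h → 00 1d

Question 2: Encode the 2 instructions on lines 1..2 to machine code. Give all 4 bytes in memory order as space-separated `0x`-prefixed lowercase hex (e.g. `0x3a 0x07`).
0xfc 0xcf 0x00 0x17

L1: bl op=0xc:4|imm=-4:12 ⇒ 0xcffc ⇒ little fc cf
L2: eor op=0x1:4|rd=1:2|rs=3:2|pad=0:8 ⇒ 0x1700 ⇒ little 00 17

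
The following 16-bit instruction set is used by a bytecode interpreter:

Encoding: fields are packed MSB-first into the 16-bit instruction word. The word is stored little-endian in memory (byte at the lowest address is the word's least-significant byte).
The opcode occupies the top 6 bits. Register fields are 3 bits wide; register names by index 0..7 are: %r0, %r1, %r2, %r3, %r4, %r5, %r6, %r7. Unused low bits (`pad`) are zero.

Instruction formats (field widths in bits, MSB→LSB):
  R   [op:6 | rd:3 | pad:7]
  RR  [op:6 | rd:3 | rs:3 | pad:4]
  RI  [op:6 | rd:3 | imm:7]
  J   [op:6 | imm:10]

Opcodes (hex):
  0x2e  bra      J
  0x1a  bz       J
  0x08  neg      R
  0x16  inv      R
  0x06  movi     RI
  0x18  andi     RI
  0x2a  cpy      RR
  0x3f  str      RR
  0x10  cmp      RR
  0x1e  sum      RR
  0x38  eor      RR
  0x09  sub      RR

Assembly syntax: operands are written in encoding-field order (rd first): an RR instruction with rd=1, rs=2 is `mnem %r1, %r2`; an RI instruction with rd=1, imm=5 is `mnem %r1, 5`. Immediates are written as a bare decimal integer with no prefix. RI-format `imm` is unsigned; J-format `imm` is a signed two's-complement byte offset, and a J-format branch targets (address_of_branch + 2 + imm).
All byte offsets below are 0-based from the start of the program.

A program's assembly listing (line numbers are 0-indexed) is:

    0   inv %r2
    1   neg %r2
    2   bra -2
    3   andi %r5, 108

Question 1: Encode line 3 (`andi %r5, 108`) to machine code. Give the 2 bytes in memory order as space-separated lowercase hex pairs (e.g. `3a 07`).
L3: andi op=0x18:6|rd=5:3|imm=108:7 ⇒ 0x62ec ⇒ little ec 62

ec 62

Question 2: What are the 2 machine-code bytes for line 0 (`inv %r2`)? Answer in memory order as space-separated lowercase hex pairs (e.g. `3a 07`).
0. inv fields op=0x16:6|rd=2:3|pad=0:7 → word 5900h → 00 59

00 59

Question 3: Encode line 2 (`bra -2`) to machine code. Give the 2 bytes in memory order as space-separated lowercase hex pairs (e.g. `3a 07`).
line 2 (bra): pack op=0x2e:6|imm=-2:10 = 0xbbfe; little→ fe bb

fe bb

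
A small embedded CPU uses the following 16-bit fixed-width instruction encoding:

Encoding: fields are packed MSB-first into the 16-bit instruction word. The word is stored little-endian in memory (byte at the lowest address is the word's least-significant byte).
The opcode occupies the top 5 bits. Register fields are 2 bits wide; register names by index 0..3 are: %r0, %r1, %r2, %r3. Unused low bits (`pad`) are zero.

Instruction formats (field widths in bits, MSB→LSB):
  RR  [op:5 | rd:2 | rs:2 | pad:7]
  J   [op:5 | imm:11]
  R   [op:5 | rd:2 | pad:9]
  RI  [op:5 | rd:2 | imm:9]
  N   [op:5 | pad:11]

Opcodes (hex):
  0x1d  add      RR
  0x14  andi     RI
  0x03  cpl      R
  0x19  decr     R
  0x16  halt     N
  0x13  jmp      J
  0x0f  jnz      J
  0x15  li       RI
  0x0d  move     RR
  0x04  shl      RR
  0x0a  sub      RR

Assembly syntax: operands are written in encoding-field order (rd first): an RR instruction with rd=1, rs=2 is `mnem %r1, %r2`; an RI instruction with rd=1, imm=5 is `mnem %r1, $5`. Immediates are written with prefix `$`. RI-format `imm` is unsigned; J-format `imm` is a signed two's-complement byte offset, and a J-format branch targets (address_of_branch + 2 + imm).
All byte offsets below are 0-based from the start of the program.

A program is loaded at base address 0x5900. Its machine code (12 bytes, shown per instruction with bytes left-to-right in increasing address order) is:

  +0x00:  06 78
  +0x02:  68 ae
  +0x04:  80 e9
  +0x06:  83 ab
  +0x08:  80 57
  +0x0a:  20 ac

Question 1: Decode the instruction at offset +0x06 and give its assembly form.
+0x06: 83 ab ⇒ word 0xab83 (little)
  opcode bits[15:11]=0x15: li/RI
  rd: (w>>9)&0x3=0x1 → %r1
  imm: (w>>0)&0x1ff=0x183 → $387

li %r1, $387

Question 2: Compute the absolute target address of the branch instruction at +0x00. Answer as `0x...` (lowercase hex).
0x5908

[00] 06 78 → 0x7806
  opcode bits[15:11]=0xf: jnz/J
  imm@[10:0]=0x6 ⇒ $6
  target = base 0x5900 + off 0x00 + 2 + imm 6 = 0x5908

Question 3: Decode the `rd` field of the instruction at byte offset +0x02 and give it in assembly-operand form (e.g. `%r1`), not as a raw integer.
off 0x02: read 68 ae as little → 0xae68
  opcode bits[15:11]=0x15: li/RI
  rd: (w>>9)&0x3=0x3 → %r3
  imm: (w>>0)&0x1ff=0x68 → $104

%r3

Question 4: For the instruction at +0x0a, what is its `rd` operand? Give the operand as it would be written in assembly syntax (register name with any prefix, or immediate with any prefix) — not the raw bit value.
%r2

@+0a  little-endian(20 ac) = 0xac20
  top 5b → 0x15 → li [RI]
  [10:9] rd=2 = %r2
  [8:0] imm=32 = $32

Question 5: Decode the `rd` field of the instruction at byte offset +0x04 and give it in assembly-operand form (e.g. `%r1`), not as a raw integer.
%r0

+0x04: 80 e9 ⇒ word 0xe980 (little)
  top 5b → 0x1d → add [RR]
  rd: (w>>9)&0x3=0x0 → %r0
  rs: (w>>7)&0x3=0x3 → %r3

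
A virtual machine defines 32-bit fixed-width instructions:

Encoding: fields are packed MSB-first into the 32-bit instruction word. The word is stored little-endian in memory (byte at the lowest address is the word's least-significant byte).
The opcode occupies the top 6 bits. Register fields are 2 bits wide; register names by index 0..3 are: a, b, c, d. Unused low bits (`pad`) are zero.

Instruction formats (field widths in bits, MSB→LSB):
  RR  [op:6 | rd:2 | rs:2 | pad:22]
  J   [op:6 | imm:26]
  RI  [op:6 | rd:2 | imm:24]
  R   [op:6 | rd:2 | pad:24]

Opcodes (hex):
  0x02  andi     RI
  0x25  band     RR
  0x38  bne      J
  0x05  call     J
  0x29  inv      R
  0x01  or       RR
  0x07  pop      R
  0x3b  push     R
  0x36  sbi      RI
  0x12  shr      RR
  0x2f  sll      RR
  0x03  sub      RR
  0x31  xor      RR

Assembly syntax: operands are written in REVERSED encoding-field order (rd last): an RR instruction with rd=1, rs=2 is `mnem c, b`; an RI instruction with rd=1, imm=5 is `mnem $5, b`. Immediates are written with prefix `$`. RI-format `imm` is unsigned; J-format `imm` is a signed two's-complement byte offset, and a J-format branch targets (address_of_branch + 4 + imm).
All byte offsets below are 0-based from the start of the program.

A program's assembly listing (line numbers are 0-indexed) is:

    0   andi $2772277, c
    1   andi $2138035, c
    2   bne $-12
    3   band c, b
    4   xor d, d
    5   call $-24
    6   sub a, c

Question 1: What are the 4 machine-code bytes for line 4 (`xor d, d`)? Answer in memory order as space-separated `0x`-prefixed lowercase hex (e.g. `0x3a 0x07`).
0x00 0x00 0xc0 0xc7

L4: xor op=0x31:6|rd=3:2|rs=3:2|pad=0:22 ⇒ 0xc7c00000 ⇒ little 00 00 c0 c7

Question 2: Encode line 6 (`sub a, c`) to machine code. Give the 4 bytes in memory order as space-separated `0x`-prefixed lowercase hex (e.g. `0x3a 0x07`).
0x00 0x00 0x00 0x0e

line 6 (sub): pack op=0x3:6|rd=2:2|rs=0:2|pad=0:22 = 0x0e000000; little→ 00 00 00 0e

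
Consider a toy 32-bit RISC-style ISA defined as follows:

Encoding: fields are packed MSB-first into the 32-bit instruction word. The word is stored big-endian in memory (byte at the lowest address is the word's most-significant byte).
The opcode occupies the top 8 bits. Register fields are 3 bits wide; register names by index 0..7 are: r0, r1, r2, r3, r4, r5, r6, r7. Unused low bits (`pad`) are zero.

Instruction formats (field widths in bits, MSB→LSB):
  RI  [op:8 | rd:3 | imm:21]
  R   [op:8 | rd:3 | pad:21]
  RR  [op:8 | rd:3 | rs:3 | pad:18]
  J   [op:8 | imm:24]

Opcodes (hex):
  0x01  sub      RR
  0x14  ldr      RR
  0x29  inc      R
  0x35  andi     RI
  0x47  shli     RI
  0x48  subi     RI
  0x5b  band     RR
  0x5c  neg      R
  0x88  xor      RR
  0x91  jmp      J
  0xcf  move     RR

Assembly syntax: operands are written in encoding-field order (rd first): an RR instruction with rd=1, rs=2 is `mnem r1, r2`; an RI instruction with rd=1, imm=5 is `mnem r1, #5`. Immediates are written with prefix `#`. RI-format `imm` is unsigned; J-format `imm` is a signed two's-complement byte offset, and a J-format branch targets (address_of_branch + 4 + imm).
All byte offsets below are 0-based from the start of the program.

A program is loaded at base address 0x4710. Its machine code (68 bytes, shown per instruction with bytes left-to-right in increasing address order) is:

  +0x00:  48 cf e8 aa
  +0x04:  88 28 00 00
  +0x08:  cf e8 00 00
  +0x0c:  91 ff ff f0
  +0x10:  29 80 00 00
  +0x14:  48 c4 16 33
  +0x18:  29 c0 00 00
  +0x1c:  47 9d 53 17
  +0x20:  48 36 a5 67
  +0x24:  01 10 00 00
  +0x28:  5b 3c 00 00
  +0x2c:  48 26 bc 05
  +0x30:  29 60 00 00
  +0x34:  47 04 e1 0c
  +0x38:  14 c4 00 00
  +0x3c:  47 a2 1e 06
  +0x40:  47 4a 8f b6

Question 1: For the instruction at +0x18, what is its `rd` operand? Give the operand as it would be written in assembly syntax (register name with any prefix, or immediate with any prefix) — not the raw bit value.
+0x18: 29 c0 00 00 ⇒ word 0x29c00000 (big)
  op=0x29c00000>>24=0x29 ⇒ inc (R)
  rd: (w>>21)&0x7=0x6 → r6

r6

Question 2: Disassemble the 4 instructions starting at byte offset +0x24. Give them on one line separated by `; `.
+0x24: 01 10 00 00 ⇒ word 0x01100000 (big)
  top 8b → 0x1 → sub [RR]
  [23:21] rd=0 = r0
  [20:18] rs=4 = r4
+0x28: 5b 3c 00 00 ⇒ word 0x5b3c0000 (big)
  top 8b → 0x5b → band [RR]
  [23:21] rd=1 = r1
  [20:18] rs=7 = r7
+0x2c: 48 26 bc 05 ⇒ word 0x4826bc05 (big)
  top 8b → 0x48 → subi [RI]
  [23:21] rd=1 = r1
  [20:0] imm=441349 = #441349
+0x30: 29 60 00 00 ⇒ word 0x29600000 (big)
  top 8b → 0x29 → inc [R]
  [23:21] rd=3 = r3

sub r0, r4; band r1, r7; subi r1, #441349; inc r3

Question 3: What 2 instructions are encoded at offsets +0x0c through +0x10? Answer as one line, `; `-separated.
off 0x0c: read 91 ff ff f0 as big → 0x91fffff0
  op=0x91fffff0>>24=0x91 ⇒ jmp (J)
  imm@[23:0]=0xfffff0 (s24→-16) ⇒ #-16
off 0x10: read 29 80 00 00 as big → 0x29800000
  op=0x29800000>>24=0x29 ⇒ inc (R)
  rd@[23:21]=0x4 ⇒ r4

jmp #-16; inc r4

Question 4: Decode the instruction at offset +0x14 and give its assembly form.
off 0x14: read 48 c4 16 33 as big → 0x48c41633
  top 8b → 0x48 → subi [RI]
  rd: (w>>21)&0x7=0x6 → r6
  imm: (w>>0)&0x1fffff=0x41633 → #267827

subi r6, #267827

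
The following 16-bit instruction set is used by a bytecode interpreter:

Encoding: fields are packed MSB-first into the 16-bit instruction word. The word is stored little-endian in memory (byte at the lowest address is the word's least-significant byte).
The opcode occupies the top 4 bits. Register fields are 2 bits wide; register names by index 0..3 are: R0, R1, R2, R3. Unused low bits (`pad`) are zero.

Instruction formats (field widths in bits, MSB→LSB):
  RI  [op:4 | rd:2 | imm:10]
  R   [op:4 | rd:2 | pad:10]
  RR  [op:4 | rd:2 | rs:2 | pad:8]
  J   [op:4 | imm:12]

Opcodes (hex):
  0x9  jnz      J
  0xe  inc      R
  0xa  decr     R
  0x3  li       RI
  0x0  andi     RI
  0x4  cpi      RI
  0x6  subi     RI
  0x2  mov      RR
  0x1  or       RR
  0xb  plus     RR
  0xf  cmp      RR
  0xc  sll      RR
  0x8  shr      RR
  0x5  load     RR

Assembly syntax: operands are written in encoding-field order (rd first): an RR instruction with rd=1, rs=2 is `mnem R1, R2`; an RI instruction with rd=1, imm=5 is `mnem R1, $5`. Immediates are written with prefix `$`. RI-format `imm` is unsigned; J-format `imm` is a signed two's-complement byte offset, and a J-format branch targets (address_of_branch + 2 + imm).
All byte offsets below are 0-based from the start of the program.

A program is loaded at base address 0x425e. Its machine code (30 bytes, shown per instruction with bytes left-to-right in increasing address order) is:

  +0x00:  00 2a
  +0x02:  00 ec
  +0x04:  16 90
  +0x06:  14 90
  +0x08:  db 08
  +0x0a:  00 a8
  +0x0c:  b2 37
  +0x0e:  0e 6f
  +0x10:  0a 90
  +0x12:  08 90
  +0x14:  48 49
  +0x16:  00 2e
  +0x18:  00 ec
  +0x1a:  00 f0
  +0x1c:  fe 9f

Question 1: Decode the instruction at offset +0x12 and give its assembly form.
jnz $8

+0x12: 08 90 ⇒ word 0x9008 (little)
  op=0x9008>>12=0x9 ⇒ jnz (J)
  imm@[11:0]=0x8 ⇒ $8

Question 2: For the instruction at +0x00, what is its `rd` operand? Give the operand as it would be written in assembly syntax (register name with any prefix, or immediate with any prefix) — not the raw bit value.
R2

+0x00: 00 2a ⇒ word 0x2a00 (little)
  top 4b → 0x2 → mov [RR]
  rd@[11:10]=0x2 ⇒ R2
  rs@[9:8]=0x2 ⇒ R2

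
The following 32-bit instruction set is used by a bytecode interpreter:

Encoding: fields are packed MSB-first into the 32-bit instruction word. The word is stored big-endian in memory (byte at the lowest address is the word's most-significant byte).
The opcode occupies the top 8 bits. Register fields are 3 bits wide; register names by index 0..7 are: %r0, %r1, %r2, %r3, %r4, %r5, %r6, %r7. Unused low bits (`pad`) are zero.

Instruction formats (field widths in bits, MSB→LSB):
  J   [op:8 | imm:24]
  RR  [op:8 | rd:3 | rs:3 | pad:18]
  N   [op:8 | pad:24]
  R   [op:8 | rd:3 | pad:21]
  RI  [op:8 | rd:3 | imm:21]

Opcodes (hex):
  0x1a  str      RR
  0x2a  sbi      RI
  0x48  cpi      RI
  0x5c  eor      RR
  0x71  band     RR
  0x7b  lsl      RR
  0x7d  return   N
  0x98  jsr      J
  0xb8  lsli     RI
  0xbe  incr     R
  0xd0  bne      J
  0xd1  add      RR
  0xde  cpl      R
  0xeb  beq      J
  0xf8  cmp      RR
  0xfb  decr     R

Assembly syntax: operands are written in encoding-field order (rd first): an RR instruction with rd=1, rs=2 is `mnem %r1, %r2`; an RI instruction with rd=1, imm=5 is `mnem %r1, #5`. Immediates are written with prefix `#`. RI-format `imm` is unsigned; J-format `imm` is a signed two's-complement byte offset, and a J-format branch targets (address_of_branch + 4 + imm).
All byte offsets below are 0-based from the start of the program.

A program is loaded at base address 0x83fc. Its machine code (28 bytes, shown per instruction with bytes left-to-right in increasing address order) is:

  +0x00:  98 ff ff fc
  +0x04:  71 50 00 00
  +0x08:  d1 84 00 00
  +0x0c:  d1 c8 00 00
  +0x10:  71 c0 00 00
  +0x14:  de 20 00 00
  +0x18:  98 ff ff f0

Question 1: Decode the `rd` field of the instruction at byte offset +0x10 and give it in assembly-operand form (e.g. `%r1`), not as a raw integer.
@+10  big-endian(71 c0 00 00) = 0x71c00000
  top 8b → 0x71 → band [RR]
  [23:21] rd=6 = %r6
  [20:18] rs=0 = %r0

%r6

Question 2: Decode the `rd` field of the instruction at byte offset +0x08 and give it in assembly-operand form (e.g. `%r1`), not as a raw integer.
+0x08: d1 84 00 00 ⇒ word 0xd1840000 (big)
  opcode bits[31:24]=0xd1: add/RR
  rd: (w>>21)&0x7=0x4 → %r4
  rs: (w>>18)&0x7=0x1 → %r1

%r4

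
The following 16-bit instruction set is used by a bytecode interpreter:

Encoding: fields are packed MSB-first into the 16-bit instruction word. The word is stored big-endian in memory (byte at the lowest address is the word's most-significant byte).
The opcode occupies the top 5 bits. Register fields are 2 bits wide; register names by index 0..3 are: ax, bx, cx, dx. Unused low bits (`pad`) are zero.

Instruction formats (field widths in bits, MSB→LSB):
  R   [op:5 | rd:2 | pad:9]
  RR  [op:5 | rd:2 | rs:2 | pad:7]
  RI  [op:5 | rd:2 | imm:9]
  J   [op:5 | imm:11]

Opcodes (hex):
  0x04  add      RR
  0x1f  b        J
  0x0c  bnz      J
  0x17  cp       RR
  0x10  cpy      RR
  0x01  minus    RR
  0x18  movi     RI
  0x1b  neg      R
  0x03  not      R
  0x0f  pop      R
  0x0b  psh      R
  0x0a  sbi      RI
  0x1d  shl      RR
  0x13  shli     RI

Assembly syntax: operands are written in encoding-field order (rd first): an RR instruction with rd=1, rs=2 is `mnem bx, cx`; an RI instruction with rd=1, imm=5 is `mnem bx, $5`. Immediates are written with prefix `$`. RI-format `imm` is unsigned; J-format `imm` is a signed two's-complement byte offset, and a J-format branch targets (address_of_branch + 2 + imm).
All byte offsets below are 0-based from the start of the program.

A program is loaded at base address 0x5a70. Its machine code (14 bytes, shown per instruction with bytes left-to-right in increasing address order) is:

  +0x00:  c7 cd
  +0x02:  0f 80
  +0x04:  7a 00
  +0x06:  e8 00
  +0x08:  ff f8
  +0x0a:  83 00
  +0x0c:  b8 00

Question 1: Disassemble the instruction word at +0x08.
b $-8

off 0x08: read ff f8 as big → 0xfff8
  op=0xfff8>>11=0x1f ⇒ b (J)
  imm@[10:0]=0x7f8 (s11→-8) ⇒ $-8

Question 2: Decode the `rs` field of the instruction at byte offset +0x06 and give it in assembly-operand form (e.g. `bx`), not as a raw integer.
@+06  big-endian(e8 00) = 0xe800
  op=0xe800>>11=0x1d ⇒ shl (RR)
  [10:9] rd=0 = ax
  [8:7] rs=0 = ax

ax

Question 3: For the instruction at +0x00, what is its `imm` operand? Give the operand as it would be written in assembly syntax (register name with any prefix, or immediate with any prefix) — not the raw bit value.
$461

+0x00: c7 cd ⇒ word 0xc7cd (big)
  top 5b → 0x18 → movi [RI]
  [10:9] rd=3 = dx
  [8:0] imm=461 = $461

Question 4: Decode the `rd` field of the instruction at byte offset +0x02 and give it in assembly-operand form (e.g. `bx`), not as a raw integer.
off 0x02: read 0f 80 as big → 0x0f80
  op=0x0f80>>11=0x1 ⇒ minus (RR)
  rd: (w>>9)&0x3=0x3 → dx
  rs: (w>>7)&0x3=0x3 → dx

dx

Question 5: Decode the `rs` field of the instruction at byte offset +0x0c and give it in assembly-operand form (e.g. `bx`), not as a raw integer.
off 0x0c: read b8 00 as big → 0xb800
  opcode bits[15:11]=0x17: cp/RR
  [10:9] rd=0 = ax
  [8:7] rs=0 = ax

ax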